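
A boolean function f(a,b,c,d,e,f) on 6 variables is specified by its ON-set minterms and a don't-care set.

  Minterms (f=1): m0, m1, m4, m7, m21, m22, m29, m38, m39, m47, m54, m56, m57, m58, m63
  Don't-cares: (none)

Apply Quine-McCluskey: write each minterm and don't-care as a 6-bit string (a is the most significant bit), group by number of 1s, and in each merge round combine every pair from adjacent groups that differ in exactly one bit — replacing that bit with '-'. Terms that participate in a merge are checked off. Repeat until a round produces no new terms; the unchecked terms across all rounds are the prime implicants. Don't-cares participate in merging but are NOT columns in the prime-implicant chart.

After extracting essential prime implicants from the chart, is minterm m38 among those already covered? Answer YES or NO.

NO

[col 0] 000000*, 000001*, 000100*, 000111*, 010101*, 010110*, 011101*, 100110*, 100111*, 101111*, 110110*, 111000*, 111001*, 111010*, 111111*
[col 1] -00111, -10110, 000-00, 00000-, 01-101, 1-0110, 1-1111, 10-111, 10011-, 1110-0, 11100-
Prime implicants: -00111, -10110, 000-00, 00000-, 01-101, 1-0110, 1-1111, 10-111, 10011-, 1110-0, 11100-
PI chart (minterm → PIs covering it):
  0 | 000-00,00000-
  1 | 00000-  (sole → essential)
  4 | 000-00  (sole → essential)
  7 | -00111  (sole → essential)
  21 | 01-101  (sole → essential)
  22 | -10110  (sole → essential)
  29 | 01-101  (sole → essential)
  38 | 1-0110,10011-
  39 | -00111,10-111,10011-
  47 | 1-1111,10-111
  54 | -10110,1-0110
  56 | 1110-0,11100-
  57 | 11100-  (sole → essential)
  58 | 1110-0  (sole → essential)
  63 | 1-1111  (sole → essential)
Essential prime implicants: -00111, -10110, 000-00, 00000-, 01-101, 1-1111, 1110-0, 11100-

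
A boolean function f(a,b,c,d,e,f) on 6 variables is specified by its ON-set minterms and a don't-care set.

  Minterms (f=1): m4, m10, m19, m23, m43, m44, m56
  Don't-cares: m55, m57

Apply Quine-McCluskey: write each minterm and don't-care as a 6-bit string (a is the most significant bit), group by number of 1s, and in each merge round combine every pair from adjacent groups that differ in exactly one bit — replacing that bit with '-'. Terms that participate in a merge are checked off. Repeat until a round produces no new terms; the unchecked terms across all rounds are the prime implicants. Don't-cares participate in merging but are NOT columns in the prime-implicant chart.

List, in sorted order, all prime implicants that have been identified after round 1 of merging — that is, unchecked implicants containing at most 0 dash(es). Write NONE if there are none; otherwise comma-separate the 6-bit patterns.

[col 0] 000100, 001010, 010011*, 010111*, 101011, 101100, 110111*, 111000*, 111001*
[col 1] -10111, 010-11, 11100-
Prime implicants: -10111, 000100, 001010, 010-11, 101011, 101100, 11100-

000100, 001010, 101011, 101100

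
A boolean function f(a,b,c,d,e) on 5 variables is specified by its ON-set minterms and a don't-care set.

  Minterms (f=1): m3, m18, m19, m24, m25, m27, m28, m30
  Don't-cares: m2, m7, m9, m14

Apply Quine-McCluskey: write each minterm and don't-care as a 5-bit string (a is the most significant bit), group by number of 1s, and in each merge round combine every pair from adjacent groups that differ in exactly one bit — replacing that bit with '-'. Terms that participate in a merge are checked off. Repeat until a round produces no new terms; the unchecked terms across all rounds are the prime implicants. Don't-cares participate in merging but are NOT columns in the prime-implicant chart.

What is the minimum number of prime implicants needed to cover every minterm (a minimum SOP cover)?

[col 0] 00010*, 00011*, 00111*, 01001*, 01110*, 10010*, 10011*, 11000*, 11001*, 11011*, 11100*, 11110*
[col 1] -0010*, -0011*, -1001, -1110, 00-11, 0001-*, 1-011, 1001-*, 11-00, 110-1, 1100-, 111-0
[col 2] -001-
Prime implicants: -001-, -1001, -1110, 00-11, 1-011, 11-00, 110-1, 1100-, 111-0
PI chart (minterm → PIs covering it):
  3 | -001-,00-11
  18 | -001-  (sole → essential)
  19 | -001-,1-011
  24 | 11-00,1100-
  25 | -1001,110-1,1100-
  27 | 1-011,110-1
  28 | 11-00,111-0
  30 | -1110,111-0
Essential prime implicants: -001-
Petrick residual → -1110, 11-00, 110-1
Minimum SOP uses 4 PIs: b'c'd + bcde' + abd'e' + abc'e

4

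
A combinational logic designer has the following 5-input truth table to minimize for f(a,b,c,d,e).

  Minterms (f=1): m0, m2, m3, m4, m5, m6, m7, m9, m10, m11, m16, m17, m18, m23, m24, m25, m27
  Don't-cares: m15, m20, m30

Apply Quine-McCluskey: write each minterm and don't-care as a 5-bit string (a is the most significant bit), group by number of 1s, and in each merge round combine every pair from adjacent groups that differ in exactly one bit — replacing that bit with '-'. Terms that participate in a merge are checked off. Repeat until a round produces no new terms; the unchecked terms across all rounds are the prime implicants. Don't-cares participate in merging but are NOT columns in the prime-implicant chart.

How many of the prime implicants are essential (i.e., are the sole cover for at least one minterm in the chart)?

size-2^0 implicants → 00000(✓)  00010(✓)  00011(✓)  00100(✓)  00101(✓)  00110(✓)  00111(✓)  01001(✓)  01010(✓)  01011(✓)  01111(✓)  10000(✓)  10001(✓)  10010(✓)  10100(✓)  10111(✓)  11000(✓)  11001(✓)  11011(✓)  11110
size-2^1 implicants → -0000(✓)  -0010(✓)  -0100(✓)  -0111  -1001(✓)  -1011(✓)  0-010(✓)  0-011(✓)  0-111(✓)  00-00(✓)  00-10(✓)  00-11(✓)  000-0(✓)  0001-(✓)  001-0(✓)  001-1(✓)  0010-(✓)  0011-(✓)  01-11(✓)  010-1(✓)  0101-(✓)  1-000(✓)  1-001(✓)  10-00(✓)  100-0(✓)  1000-(✓)  110-1(✓)  1100-(✓)
size-2^2 implicants → -0-00  -00-0  -10-1  0--11  0-01-  00--0  00-1-  001--  1-00-
Unchecked terms (primes): -0-00, -00-0, -0111, -10-1, 0--11, 0-01-, 00--0, 00-1-, 001--, 1-00-, 11110
Minterm coverage:
  m0 ⊆ -0-00,-00-0,00--0
  m2 ⊆ -00-0,0-01-,00--0,00-1-
  m3 ⊆ 0--11,0-01-,00-1-
  m4 ⊆ -0-00,00--0,001--
  m5 ⊆ 001-- [E]
  m6 ⊆ 00--0,00-1-,001--
  m7 ⊆ -0111,0--11,00-1-,001--
  m9 ⊆ -10-1 [E]
  m10 ⊆ 0-01- [E]
  m11 ⊆ -10-1,0--11,0-01-
  m16 ⊆ -0-00,-00-0,1-00-
  m17 ⊆ 1-00- [E]
  m18 ⊆ -00-0 [E]
  m23 ⊆ -0111 [E]
  m24 ⊆ 1-00- [E]
  m25 ⊆ -10-1,1-00-
  m27 ⊆ -10-1 [E]
E = {-00-0, -0111, -10-1, 0-01-, 001--, 1-00-}

6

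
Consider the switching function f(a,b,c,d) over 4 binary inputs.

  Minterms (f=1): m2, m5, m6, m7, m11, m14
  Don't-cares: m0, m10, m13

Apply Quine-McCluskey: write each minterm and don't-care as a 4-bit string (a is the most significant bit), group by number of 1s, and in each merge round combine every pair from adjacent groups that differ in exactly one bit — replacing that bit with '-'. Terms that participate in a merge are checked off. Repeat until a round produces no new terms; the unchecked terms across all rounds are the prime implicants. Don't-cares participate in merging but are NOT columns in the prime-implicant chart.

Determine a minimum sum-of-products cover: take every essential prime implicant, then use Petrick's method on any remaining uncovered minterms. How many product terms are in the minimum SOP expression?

[col 0] 0000*, 0010*, 0101*, 0110*, 0111*, 1010*, 1011*, 1101*, 1110*
[col 1] -010*, -101, -110*, 0-10*, 00-0, 01-1, 011-, 1-10*, 101-
[col 2] --10
Prime implicants: --10, -101, 00-0, 01-1, 011-, 101-
PI chart (minterm → PIs covering it):
  2 | --10,00-0
  5 | -101,01-1
  6 | --10,011-
  7 | 01-1,011-
  11 | 101-  (sole → essential)
  14 | --10  (sole → essential)
Essential prime implicants: --10, 101-
Petrick residual → 01-1
Minimum SOP uses 3 PIs: cd' + a'bd + ab'c

3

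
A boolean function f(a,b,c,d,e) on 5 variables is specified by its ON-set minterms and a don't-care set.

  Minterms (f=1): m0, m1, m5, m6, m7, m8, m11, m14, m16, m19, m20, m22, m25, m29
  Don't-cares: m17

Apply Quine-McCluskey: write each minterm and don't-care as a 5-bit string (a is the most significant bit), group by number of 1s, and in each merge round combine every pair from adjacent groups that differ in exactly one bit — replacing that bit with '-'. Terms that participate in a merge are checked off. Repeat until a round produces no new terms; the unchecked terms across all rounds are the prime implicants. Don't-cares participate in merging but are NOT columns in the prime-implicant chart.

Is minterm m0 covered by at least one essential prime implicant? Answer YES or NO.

YES

size-2^0 implicants → 00000(✓)  00001(✓)  00101(✓)  00110(✓)  00111(✓)  01000(✓)  01011  01110(✓)  10000(✓)  10001(✓)  10011(✓)  10100(✓)  10110(✓)  11001(✓)  11101(✓)
size-2^1 implicants → -0000(✓)  -0001(✓)  -0110  0-000  0-110  00-01  0000-(✓)  001-1  0011-  1-001  10-00  100-1  1000-(✓)  101-0  11-01
size-2^2 implicants → -000-
Unchecked terms (primes): -000-, -0110, 0-000, 0-110, 00-01, 001-1, 0011-, 01011, 1-001, 10-00, 100-1, 101-0, 11-01
Minterm coverage:
  m0 ⊆ -000-,0-000
  m1 ⊆ -000-,00-01
  m5 ⊆ 00-01,001-1
  m6 ⊆ -0110,0-110,0011-
  m7 ⊆ 001-1,0011-
  m8 ⊆ 0-000 [E]
  m11 ⊆ 01011 [E]
  m14 ⊆ 0-110 [E]
  m16 ⊆ -000-,10-00
  m19 ⊆ 100-1 [E]
  m20 ⊆ 10-00,101-0
  m22 ⊆ -0110,101-0
  m25 ⊆ 1-001,11-01
  m29 ⊆ 11-01 [E]
E = {0-000, 0-110, 01011, 100-1, 11-01}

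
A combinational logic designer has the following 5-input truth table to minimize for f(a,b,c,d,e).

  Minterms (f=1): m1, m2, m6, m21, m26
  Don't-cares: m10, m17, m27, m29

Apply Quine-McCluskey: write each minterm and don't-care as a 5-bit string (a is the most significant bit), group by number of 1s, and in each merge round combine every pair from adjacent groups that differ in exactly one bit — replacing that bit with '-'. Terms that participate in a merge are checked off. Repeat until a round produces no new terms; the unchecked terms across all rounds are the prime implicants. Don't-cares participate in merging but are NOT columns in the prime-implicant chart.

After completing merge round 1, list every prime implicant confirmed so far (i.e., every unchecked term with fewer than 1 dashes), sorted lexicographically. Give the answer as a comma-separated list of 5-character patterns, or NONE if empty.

size-2^0 implicants → 00001(✓)  00010(✓)  00110(✓)  01010(✓)  10001(✓)  10101(✓)  11010(✓)  11011(✓)  11101(✓)
size-2^1 implicants → -0001  -1010  0-010  00-10  1-101  10-01  1101-
Unchecked terms (primes): -0001, -1010, 0-010, 00-10, 1-101, 10-01, 1101-

NONE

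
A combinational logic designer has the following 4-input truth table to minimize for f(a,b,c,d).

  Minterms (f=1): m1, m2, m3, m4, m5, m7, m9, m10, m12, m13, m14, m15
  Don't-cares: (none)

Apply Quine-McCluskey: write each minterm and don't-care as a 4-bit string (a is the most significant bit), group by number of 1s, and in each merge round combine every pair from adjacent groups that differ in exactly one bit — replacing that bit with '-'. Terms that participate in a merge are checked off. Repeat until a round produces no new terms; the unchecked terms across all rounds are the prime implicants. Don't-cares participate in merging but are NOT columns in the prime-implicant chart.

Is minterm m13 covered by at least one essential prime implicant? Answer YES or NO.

YES

Round 0: 0001✓ 0010✓ 0011✓ 0100✓ 0101✓ 0111✓ 1001✓ 1010✓ 1100✓ 1101✓ 1110✓ 1111✓
Round 1: -001✓ -010 -100✓ -101✓ -111✓ 0-01✓ 0-11✓ 00-1✓ 001- 01-1✓ 010-✓ 1-01✓ 1-10 11-0✓ 11-1✓ 110-✓ 111-✓
Round 2: --01 -1-1 -10- 0--1 11--
PIs = {--01, -010, -1-1, -10-, 0--1, 001-, 1-10, 11--}
Coverage chart:
  m1: --01,0--1
  m2: -010,001-
  m3: 0--1,001-
  m4: -10- ←essential
  m5: --01,-1-1,-10-,0--1
  m7: -1-1,0--1
  m9: --01 ←essential
  m10: -010,1-10
  m12: -10-,11--
  m13: --01,-1-1,-10-,11--
  m14: 1-10,11--
  m15: -1-1,11--
Essential: --01, -10-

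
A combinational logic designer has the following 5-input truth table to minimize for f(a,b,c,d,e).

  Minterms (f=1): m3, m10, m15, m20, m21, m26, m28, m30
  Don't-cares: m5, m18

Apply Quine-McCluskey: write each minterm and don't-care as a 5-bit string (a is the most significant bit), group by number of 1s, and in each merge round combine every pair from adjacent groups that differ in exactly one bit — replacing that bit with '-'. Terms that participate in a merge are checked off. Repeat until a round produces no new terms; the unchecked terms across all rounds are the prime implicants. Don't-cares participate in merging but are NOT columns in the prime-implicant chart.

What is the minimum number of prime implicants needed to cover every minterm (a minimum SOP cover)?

size-2^0 implicants → 00011  00101(✓)  01010(✓)  01111  10010(✓)  10100(✓)  10101(✓)  11010(✓)  11100(✓)  11110(✓)
size-2^1 implicants → -0101  -1010  1-010  1-100  1010-  11-10  111-0
Unchecked terms (primes): -0101, -1010, 00011, 01111, 1-010, 1-100, 1010-, 11-10, 111-0
Minterm coverage:
  m3 ⊆ 00011 [E]
  m10 ⊆ -1010 [E]
  m15 ⊆ 01111 [E]
  m20 ⊆ 1-100,1010-
  m21 ⊆ -0101,1010-
  m26 ⊆ -1010,1-010,11-10
  m28 ⊆ 1-100,111-0
  m30 ⊆ 11-10,111-0
E = {-1010, 00011, 01111}
Petrick residual → 1010-, 111-0
Cover = bc'de' + a'b'c'de + a'bcde + ab'cd' + abce'  |cover|=5

5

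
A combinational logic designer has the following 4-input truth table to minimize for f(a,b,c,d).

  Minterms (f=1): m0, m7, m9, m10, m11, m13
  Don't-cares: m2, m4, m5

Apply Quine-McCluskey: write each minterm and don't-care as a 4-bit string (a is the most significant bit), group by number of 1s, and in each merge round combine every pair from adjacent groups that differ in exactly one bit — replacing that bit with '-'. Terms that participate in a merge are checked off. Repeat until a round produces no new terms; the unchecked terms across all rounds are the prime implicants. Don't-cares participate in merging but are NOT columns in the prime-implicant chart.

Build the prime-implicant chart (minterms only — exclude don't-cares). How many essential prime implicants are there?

[col 0] 0000*, 0010*, 0100*, 0101*, 0111*, 1001*, 1010*, 1011*, 1101*
[col 1] -010, -101, 0-00, 00-0, 01-1, 010-, 1-01, 10-1, 101-
Prime implicants: -010, -101, 0-00, 00-0, 01-1, 010-, 1-01, 10-1, 101-
PI chart (minterm → PIs covering it):
  0 | 0-00,00-0
  7 | 01-1  (sole → essential)
  9 | 1-01,10-1
  10 | -010,101-
  11 | 10-1,101-
  13 | -101,1-01
Essential prime implicants: 01-1

1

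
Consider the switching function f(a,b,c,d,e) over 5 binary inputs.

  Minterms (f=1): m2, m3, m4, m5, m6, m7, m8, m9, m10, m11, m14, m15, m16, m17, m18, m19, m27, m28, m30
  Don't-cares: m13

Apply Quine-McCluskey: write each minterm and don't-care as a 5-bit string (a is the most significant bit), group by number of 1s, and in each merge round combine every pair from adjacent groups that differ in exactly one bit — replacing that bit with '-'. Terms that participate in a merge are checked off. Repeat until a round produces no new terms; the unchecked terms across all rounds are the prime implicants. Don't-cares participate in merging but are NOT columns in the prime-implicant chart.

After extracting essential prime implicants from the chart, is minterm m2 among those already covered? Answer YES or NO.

Round 0: 00010✓ 00011✓ 00100✓ 00101✓ 00110✓ 00111✓ 01000✓ 01001✓ 01010✓ 01011✓ 01101✓ 01110✓ 01111✓ 10000✓ 10001✓ 10010✓ 10011✓ 11011✓ 11100✓ 11110✓
Round 1: -0010✓ -0011✓ -1011✓ -1110 0-010✓ 0-011✓ 0-101✓ 0-110✓ 0-111✓ 00-10✓ 00-11✓ 0001-✓ 001-0✓ 001-1✓ 0010-✓ 0011-✓ 01-01✓ 01-10✓ 01-11✓ 010-0✓ 010-1✓ 0100-✓ 0101-✓ 011-1✓ 0111-✓ 1-011✓ 100-0✓ 100-1✓ 1000-✓ 1001-✓ 111-0
Round 2: --011 -001- 0--10✓ 0--11✓ 0-01-✓ 0-1-1 0-11-✓ 00-1-✓ 001-- 01--1 01-1-✓ 010-- 100--
Round 3: 0--1-
PIs = {--011, -001-, -1110, 0--1-, 0-1-1, 001--, 01--1, 010--, 100--, 111-0}
Coverage chart:
  m2: -001-,0--1-
  m3: --011,-001-,0--1-
  m4: 001-- ←essential
  m5: 0-1-1,001--
  m6: 0--1-,001--
  m7: 0--1-,0-1-1,001--
  m8: 010-- ←essential
  m9: 01--1,010--
  m10: 0--1-,010--
  m11: --011,0--1-,01--1,010--
  m14: -1110,0--1-
  m15: 0--1-,0-1-1,01--1
  m16: 100-- ←essential
  m17: 100-- ←essential
  m18: -001-,100--
  m19: --011,-001-,100--
  m27: --011 ←essential
  m28: 111-0 ←essential
  m30: -1110,111-0
Essential: --011, 001--, 010--, 100--, 111-0

NO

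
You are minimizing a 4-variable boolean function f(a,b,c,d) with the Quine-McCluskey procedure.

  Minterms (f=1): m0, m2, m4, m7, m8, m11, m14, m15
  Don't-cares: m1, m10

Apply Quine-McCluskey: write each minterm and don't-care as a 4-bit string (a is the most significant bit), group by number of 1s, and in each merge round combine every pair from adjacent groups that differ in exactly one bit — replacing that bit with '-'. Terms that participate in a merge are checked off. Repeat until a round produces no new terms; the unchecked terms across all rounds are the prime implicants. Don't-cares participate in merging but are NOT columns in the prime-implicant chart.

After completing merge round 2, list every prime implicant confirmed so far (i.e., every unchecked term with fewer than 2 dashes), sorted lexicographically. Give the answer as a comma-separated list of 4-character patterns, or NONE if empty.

[col 0] 0000*, 0001*, 0010*, 0100*, 0111*, 1000*, 1010*, 1011*, 1110*, 1111*
[col 1] -000*, -010*, -111, 0-00, 00-0*, 000-, 1-10*, 1-11*, 10-0*, 101-*, 111-*
[col 2] -0-0, 1-1-
Prime implicants: -0-0, -111, 0-00, 000-, 1-1-

-111, 0-00, 000-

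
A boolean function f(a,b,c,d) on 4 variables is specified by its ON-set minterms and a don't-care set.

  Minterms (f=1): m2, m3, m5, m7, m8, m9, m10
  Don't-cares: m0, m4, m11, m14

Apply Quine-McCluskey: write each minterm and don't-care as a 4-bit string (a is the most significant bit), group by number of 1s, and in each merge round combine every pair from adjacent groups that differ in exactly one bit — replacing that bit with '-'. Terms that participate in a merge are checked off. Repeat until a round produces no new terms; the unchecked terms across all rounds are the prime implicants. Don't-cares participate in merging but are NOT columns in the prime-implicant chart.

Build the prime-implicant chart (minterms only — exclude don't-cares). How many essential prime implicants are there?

size-2^0 implicants → 0000(✓)  0010(✓)  0011(✓)  0100(✓)  0101(✓)  0111(✓)  1000(✓)  1001(✓)  1010(✓)  1011(✓)  1110(✓)
size-2^1 implicants → -000(✓)  -010(✓)  -011(✓)  0-00  0-11  00-0(✓)  001-(✓)  01-1  010-  1-10  10-0(✓)  10-1(✓)  100-(✓)  101-(✓)
size-2^2 implicants → -0-0  -01-  10--
Unchecked terms (primes): -0-0, -01-, 0-00, 0-11, 01-1, 010-, 1-10, 10--
Minterm coverage:
  m2 ⊆ -0-0,-01-
  m3 ⊆ -01-,0-11
  m5 ⊆ 01-1,010-
  m7 ⊆ 0-11,01-1
  m8 ⊆ -0-0,10--
  m9 ⊆ 10-- [E]
  m10 ⊆ -0-0,-01-,1-10,10--
E = {10--}

1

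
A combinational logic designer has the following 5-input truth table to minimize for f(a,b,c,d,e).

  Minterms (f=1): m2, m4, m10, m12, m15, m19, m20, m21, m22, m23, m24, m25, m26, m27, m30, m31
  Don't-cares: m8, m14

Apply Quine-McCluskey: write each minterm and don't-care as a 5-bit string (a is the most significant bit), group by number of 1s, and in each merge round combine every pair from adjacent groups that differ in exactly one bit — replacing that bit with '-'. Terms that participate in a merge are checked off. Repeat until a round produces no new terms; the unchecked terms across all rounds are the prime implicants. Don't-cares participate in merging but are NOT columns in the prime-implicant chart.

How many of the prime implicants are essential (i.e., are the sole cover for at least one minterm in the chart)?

Round 0: 00010✓ 00100✓ 01000✓ 01010✓ 01100✓ 01110✓ 01111✓ 10011✓ 10100✓ 10101✓ 10110✓ 10111✓ 11000✓ 11001✓ 11010✓ 11011✓ 11110✓ 11111✓
Round 1: -0100 -1000✓ -1010✓ -1110✓ -1111✓ 0-010 0-100 01-00✓ 01-10✓ 010-0✓ 011-0✓ 0111-✓ 1-011✓ 1-110✓ 1-111✓ 10-11✓ 101-0✓ 101-1✓ 1010-✓ 1011-✓ 11-10✓ 11-11✓ 110-0✓ 110-1✓ 1100-✓ 1101-✓ 1111-✓
Round 2: -1-10 -10-0 -111- 01--0 1--11 1-11- 101-- 11-1- 110--
PIs = {-0100, -1-10, -10-0, -111-, 0-010, 0-100, 01--0, 1--11, 1-11-, 101--, 11-1-, 110--}
Coverage chart:
  m2: 0-010 ←essential
  m4: -0100,0-100
  m10: -1-10,-10-0,0-010,01--0
  m12: 0-100,01--0
  m15: -111- ←essential
  m19: 1--11 ←essential
  m20: -0100,101--
  m21: 101-- ←essential
  m22: 1-11-,101--
  m23: 1--11,1-11-,101--
  m24: -10-0,110--
  m25: 110-- ←essential
  m26: -1-10,-10-0,11-1-,110--
  m27: 1--11,11-1-,110--
  m30: -1-10,-111-,1-11-,11-1-
  m31: -111-,1--11,1-11-,11-1-
Essential: -111-, 0-010, 1--11, 101--, 110--

5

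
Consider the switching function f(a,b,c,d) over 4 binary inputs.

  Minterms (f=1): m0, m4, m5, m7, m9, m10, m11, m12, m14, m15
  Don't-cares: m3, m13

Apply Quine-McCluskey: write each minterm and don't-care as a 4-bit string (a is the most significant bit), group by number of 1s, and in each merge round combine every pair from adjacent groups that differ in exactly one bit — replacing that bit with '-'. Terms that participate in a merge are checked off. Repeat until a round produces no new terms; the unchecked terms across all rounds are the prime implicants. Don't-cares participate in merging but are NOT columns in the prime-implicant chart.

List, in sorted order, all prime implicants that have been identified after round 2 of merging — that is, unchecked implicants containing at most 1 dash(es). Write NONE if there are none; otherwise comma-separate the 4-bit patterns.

0-00

size-2^0 implicants → 0000(✓)  0011(✓)  0100(✓)  0101(✓)  0111(✓)  1001(✓)  1010(✓)  1011(✓)  1100(✓)  1101(✓)  1110(✓)  1111(✓)
size-2^1 implicants → -011(✓)  -100(✓)  -101(✓)  -111(✓)  0-00  0-11(✓)  01-1(✓)  010-(✓)  1-01(✓)  1-10(✓)  1-11(✓)  10-1(✓)  101-(✓)  11-0(✓)  11-1(✓)  110-(✓)  111-(✓)
size-2^2 implicants → --11  -1-1  -10-  1--1  1-1-  11--
Unchecked terms (primes): --11, -1-1, -10-, 0-00, 1--1, 1-1-, 11--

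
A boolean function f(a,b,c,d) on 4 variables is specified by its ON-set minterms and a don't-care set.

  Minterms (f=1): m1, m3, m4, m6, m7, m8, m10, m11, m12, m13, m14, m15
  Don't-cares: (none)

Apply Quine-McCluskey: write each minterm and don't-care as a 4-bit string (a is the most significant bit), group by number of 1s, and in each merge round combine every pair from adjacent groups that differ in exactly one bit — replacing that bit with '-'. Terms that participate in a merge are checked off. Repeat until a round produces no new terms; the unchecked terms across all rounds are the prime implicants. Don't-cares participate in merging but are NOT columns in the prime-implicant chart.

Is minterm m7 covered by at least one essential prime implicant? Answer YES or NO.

NO

Round 0: 0001✓ 0011✓ 0100✓ 0110✓ 0111✓ 1000✓ 1010✓ 1011✓ 1100✓ 1101✓ 1110✓ 1111✓
Round 1: -011✓ -100✓ -110✓ -111✓ 0-11✓ 00-1 01-0✓ 011-✓ 1-00✓ 1-10✓ 1-11✓ 10-0✓ 101-✓ 11-0✓ 11-1✓ 110-✓ 111-✓
Round 2: --11 -1-0 -11- 1--0 1-1- 11--
PIs = {--11, -1-0, -11-, 00-1, 1--0, 1-1-, 11--}
Coverage chart:
  m1: 00-1 ←essential
  m3: --11,00-1
  m4: -1-0 ←essential
  m6: -1-0,-11-
  m7: --11,-11-
  m8: 1--0 ←essential
  m10: 1--0,1-1-
  m11: --11,1-1-
  m12: -1-0,1--0,11--
  m13: 11-- ←essential
  m14: -1-0,-11-,1--0,1-1-,11--
  m15: --11,-11-,1-1-,11--
Essential: -1-0, 00-1, 1--0, 11--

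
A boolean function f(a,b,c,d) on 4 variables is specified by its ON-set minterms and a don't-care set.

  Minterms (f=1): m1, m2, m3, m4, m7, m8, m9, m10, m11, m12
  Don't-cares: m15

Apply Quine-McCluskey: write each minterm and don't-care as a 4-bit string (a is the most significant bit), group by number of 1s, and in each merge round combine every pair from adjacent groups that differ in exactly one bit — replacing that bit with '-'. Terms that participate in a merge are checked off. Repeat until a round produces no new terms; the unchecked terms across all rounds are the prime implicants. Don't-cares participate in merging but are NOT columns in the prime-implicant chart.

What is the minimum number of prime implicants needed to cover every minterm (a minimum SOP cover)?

size-2^0 implicants → 0001(✓)  0010(✓)  0011(✓)  0100(✓)  0111(✓)  1000(✓)  1001(✓)  1010(✓)  1011(✓)  1100(✓)  1111(✓)
size-2^1 implicants → -001(✓)  -010(✓)  -011(✓)  -100  -111(✓)  0-11(✓)  00-1(✓)  001-(✓)  1-00  1-11(✓)  10-0(✓)  10-1(✓)  100-(✓)  101-(✓)
size-2^2 implicants → --11  -0-1  -01-  10--
Unchecked terms (primes): --11, -0-1, -01-, -100, 1-00, 10--
Minterm coverage:
  m1 ⊆ -0-1 [E]
  m2 ⊆ -01- [E]
  m3 ⊆ --11,-0-1,-01-
  m4 ⊆ -100 [E]
  m7 ⊆ --11 [E]
  m8 ⊆ 1-00,10--
  m9 ⊆ -0-1,10--
  m10 ⊆ -01-,10--
  m11 ⊆ --11,-0-1,-01-,10--
  m12 ⊆ -100,1-00
E = {--11, -0-1, -01-, -100}
Petrick residual → 1-00
Cover = cd + b'd + b'c + bc'd' + ac'd'  |cover|=5

5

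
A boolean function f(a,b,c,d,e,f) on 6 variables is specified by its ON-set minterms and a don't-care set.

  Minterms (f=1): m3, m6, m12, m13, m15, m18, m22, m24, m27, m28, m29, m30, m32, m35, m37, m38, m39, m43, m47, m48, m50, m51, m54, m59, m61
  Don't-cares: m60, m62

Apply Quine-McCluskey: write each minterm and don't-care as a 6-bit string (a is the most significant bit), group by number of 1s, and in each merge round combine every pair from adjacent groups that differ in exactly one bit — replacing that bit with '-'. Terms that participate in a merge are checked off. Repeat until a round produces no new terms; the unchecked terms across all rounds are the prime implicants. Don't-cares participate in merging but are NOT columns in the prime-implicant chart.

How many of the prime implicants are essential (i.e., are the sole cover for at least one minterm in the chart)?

Round 0: 000011✓ 000110✓ 001100✓ 001101✓ 001111✓ 010010✓ 010110✓ 011000✓ 011011✓ 011100✓ 011101✓ 011110✓ 100000✓ 100011✓ 100101✓ 100110✓ 100111✓ 101011✓ 101111✓ 110000✓ 110010✓ 110011✓ 110110✓ 111011✓ 111100✓ 111101✓ 111110✓
Round 1: -00011 -00110✓ -01111 -10010✓ -10110✓ -11011 -11100✓ -11101✓ -11110✓ 0-0110✓ 0-1100✓ 0-1101✓ 0011-1 00110-✓ 01-110✓ 010-10✓ 011-00 0111-0✓ 01110-✓ 1-0000 1-0011✓ 1-0110✓ 1-1011✓ 10-011✓ 10-111✓ 100-11✓ 1001-1 10011- 101-11✓ 11-011✓ 11-110✓ 110-10✓ 1100-0 11001- 1111-0✓ 11110-✓
Round 2: --0110 -1-110 -10-10 -111-0 -1110- 0-110- 1--011 10--11
PIs = {--0110, -00011, -01111, -1-110, -10-10, -11011, -111-0, -1110-, 0-110-, 0011-1, 011-00, 1--011, 1-0000, 10--11, 1001-1, 10011-, 1100-0, 11001-}
Coverage chart:
  m3: -00011 ←essential
  m6: --0110 ←essential
  m12: 0-110- ←essential
  m13: 0-110-,0011-1
  m15: -01111,0011-1
  m18: -10-10 ←essential
  m22: --0110,-1-110,-10-10
  m24: 011-00 ←essential
  m27: -11011 ←essential
  m28: -111-0,-1110-,0-110-,011-00
  m29: -1110-,0-110-
  m30: -1-110,-111-0
  m32: 1-0000 ←essential
  m35: -00011,1--011,10--11
  m37: 1001-1 ←essential
  m38: --0110,10011-
  m39: 10--11,1001-1,10011-
  m43: 1--011,10--11
  m47: -01111,10--11
  m48: 1-0000,1100-0
  m50: -10-10,1100-0,11001-
  m51: 1--011,11001-
  m54: --0110,-1-110,-10-10
  m59: -11011,1--011
  m61: -1110- ←essential
Essential: --0110, -00011, -10-10, -11011, -1110-, 0-110-, 011-00, 1-0000, 1001-1

9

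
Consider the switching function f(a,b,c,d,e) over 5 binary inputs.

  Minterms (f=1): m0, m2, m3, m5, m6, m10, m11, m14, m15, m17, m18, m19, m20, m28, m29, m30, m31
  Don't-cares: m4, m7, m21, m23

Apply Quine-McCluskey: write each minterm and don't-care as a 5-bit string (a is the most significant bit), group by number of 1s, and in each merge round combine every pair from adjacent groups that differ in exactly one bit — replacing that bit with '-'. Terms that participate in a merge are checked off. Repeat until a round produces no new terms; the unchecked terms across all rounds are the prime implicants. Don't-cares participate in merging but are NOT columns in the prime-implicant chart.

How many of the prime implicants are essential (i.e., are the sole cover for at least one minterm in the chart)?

4

Round 0: 00000✓ 00010✓ 00011✓ 00100✓ 00101✓ 00110✓ 00111✓ 01010✓ 01011✓ 01110✓ 01111✓ 10001✓ 10010✓ 10011✓ 10100✓ 10101✓ 10111✓ 11100✓ 11101✓ 11110✓ 11111✓
Round 1: -0010✓ -0011✓ -0100✓ -0101✓ -0111✓ -1110✓ -1111✓ 0-010✓ 0-011✓ 0-110✓ 0-111✓ 00-00✓ 00-10✓ 00-11✓ 000-0✓ 0001-✓ 001-0✓ 001-1✓ 0010-✓ 0011-✓ 01-10✓ 01-11✓ 0101-✓ 0111-✓ 1-100✓ 1-101✓ 1-111✓ 10-01✓ 10-11✓ 100-1✓ 1001-✓ 101-1✓ 1010-✓ 111-0✓ 111-1✓ 1110-✓ 1111-✓
Round 2: --111 -0-11 -001- -01-1 -010- -111- 0--10✓ 0--11✓ 0-01-✓ 0-11-✓ 00--0 00-1-✓ 001-- 01-1-✓ 1-1-1 1-10- 10--1 111--
Round 3: 0--1-
PIs = {--111, -0-11, -001-, -01-1, -010-, -111-, 0--1-, 00--0, 001--, 1-1-1, 1-10-, 10--1, 111--}
Coverage chart:
  m0: 00--0 ←essential
  m2: -001-,0--1-,00--0
  m3: -0-11,-001-,0--1-
  m5: -01-1,-010-,001--
  m6: 0--1-,00--0,001--
  m10: 0--1- ←essential
  m11: 0--1- ←essential
  m14: -111-,0--1-
  m15: --111,-111-,0--1-
  m17: 10--1 ←essential
  m18: -001- ←essential
  m19: -0-11,-001-,10--1
  m20: -010-,1-10-
  m28: 1-10-,111--
  m29: 1-1-1,1-10-,111--
  m30: -111-,111--
  m31: --111,-111-,1-1-1,111--
Essential: -001-, 0--1-, 00--0, 10--1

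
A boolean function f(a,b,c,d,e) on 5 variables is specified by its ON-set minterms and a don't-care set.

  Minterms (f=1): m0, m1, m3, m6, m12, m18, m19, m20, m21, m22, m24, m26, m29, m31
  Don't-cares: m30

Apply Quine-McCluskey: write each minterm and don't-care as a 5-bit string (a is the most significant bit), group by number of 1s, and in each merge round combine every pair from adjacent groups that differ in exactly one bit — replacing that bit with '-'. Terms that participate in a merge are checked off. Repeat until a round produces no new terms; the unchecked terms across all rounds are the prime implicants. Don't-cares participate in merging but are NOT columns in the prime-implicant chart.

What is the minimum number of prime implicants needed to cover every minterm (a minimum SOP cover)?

8

Round 0: 00000✓ 00001✓ 00011✓ 00110✓ 01100 10010✓ 10011✓ 10100✓ 10101✓ 10110✓ 11000✓ 11010✓ 11101✓ 11110✓ 11111✓
Round 1: -0011 -0110 000-1 0000- 1-010✓ 1-101 1-110✓ 10-10✓ 1001- 101-0 1010- 11-10✓ 110-0 111-1 1111-
Round 2: 1--10
PIs = {-0011, -0110, 000-1, 0000-, 01100, 1--10, 1-101, 1001-, 101-0, 1010-, 110-0, 111-1, 1111-}
Coverage chart:
  m0: 0000- ←essential
  m1: 000-1,0000-
  m3: -0011,000-1
  m6: -0110 ←essential
  m12: 01100 ←essential
  m18: 1--10,1001-
  m19: -0011,1001-
  m20: 101-0,1010-
  m21: 1-101,1010-
  m22: -0110,1--10,101-0
  m24: 110-0 ←essential
  m26: 1--10,110-0
  m29: 1-101,111-1
  m31: 111-1,1111-
Essential: -0110, 0000-, 01100, 110-0
Petrick residual → -0011, 1--10, 1010-, 111-1
Min cover (8 terms): b'c'de + b'cde' + a'b'c'd' + a'bcd'e' + ade' + ab'cd' + abc'e' + abce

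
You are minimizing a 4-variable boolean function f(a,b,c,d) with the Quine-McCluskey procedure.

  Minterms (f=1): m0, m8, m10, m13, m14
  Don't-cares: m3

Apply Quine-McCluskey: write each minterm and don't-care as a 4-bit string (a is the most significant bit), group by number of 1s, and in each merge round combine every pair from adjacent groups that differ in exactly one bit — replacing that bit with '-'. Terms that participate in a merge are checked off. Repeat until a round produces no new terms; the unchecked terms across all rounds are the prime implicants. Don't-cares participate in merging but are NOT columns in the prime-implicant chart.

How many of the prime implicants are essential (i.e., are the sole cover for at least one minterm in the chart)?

[col 0] 0000*, 0011, 1000*, 1010*, 1101, 1110*
[col 1] -000, 1-10, 10-0
Prime implicants: -000, 0011, 1-10, 10-0, 1101
PI chart (minterm → PIs covering it):
  0 | -000  (sole → essential)
  8 | -000,10-0
  10 | 1-10,10-0
  13 | 1101  (sole → essential)
  14 | 1-10  (sole → essential)
Essential prime implicants: -000, 1-10, 1101

3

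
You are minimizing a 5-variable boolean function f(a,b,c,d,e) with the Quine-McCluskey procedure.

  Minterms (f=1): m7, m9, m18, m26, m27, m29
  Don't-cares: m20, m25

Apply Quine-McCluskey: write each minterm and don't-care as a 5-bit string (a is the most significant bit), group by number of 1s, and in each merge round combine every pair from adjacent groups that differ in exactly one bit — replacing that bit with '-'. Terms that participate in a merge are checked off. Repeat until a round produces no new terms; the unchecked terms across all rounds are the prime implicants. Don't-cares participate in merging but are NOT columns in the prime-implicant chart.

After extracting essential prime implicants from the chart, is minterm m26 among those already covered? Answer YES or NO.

[col 0] 00111, 01001*, 10010*, 10100, 11001*, 11010*, 11011*, 11101*
[col 1] -1001, 1-010, 11-01, 110-1, 1101-
Prime implicants: -1001, 00111, 1-010, 10100, 11-01, 110-1, 1101-
PI chart (minterm → PIs covering it):
  7 | 00111  (sole → essential)
  9 | -1001  (sole → essential)
  18 | 1-010  (sole → essential)
  26 | 1-010,1101-
  27 | 110-1,1101-
  29 | 11-01  (sole → essential)
Essential prime implicants: -1001, 00111, 1-010, 11-01

YES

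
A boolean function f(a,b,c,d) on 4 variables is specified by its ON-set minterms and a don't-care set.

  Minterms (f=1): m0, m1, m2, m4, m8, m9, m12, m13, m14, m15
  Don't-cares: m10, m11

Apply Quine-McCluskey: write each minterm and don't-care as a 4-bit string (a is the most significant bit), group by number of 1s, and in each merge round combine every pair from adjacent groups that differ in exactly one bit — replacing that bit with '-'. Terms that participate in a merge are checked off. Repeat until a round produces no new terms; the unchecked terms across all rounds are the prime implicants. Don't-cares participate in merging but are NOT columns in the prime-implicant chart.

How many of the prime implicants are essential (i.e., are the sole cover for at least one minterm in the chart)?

4

size-2^0 implicants → 0000(✓)  0001(✓)  0010(✓)  0100(✓)  1000(✓)  1001(✓)  1010(✓)  1011(✓)  1100(✓)  1101(✓)  1110(✓)  1111(✓)
size-2^1 implicants → -000(✓)  -001(✓)  -010(✓)  -100(✓)  0-00(✓)  00-0(✓)  000-(✓)  1-00(✓)  1-01(✓)  1-10(✓)  1-11(✓)  10-0(✓)  10-1(✓)  100-(✓)  101-(✓)  11-0(✓)  11-1(✓)  110-(✓)  111-(✓)
size-2^2 implicants → --00  -0-0  -00-  1--0(✓)  1--1(✓)  1-0-(✓)  1-1-(✓)  10--(✓)  11--(✓)
size-2^3 implicants → 1---
Unchecked terms (primes): --00, -0-0, -00-, 1---
Minterm coverage:
  m0 ⊆ --00,-0-0,-00-
  m1 ⊆ -00- [E]
  m2 ⊆ -0-0 [E]
  m4 ⊆ --00 [E]
  m8 ⊆ --00,-0-0,-00-,1---
  m9 ⊆ -00-,1---
  m12 ⊆ --00,1---
  m13 ⊆ 1--- [E]
  m14 ⊆ 1--- [E]
  m15 ⊆ 1--- [E]
E = {--00, -0-0, -00-, 1---}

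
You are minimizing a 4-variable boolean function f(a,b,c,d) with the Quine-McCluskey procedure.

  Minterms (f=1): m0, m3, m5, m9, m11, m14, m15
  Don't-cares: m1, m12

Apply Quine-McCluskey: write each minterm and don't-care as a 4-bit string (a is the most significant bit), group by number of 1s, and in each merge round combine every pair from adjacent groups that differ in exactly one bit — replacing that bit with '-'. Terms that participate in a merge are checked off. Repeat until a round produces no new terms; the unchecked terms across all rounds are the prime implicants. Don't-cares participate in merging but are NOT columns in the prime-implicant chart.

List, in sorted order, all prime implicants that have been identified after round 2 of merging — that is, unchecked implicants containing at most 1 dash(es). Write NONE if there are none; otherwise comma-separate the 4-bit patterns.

[col 0] 0000*, 0001*, 0011*, 0101*, 1001*, 1011*, 1100*, 1110*, 1111*
[col 1] -001*, -011*, 0-01, 00-1*, 000-, 1-11, 10-1*, 11-0, 111-
[col 2] -0-1
Prime implicants: -0-1, 0-01, 000-, 1-11, 11-0, 111-

0-01, 000-, 1-11, 11-0, 111-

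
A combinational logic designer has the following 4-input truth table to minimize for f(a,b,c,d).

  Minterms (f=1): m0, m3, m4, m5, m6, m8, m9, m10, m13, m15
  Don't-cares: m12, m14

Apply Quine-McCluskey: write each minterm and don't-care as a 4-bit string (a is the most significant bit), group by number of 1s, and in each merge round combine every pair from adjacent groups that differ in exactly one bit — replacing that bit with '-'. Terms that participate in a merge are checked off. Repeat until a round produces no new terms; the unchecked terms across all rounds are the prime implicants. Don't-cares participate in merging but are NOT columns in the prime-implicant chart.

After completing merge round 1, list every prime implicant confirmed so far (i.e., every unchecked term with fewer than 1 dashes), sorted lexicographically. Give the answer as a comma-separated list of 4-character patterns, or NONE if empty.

0011

Round 0: 0000✓ 0011 0100✓ 0101✓ 0110✓ 1000✓ 1001✓ 1010✓ 1100✓ 1101✓ 1110✓ 1111✓
Round 1: -000✓ -100✓ -101✓ -110✓ 0-00✓ 01-0✓ 010-✓ 1-00✓ 1-01✓ 1-10✓ 10-0✓ 100-✓ 11-0✓ 11-1✓ 110-✓ 111-✓
Round 2: --00 -1-0 -10- 1--0 1-0- 11--
PIs = {--00, -1-0, -10-, 0011, 1--0, 1-0-, 11--}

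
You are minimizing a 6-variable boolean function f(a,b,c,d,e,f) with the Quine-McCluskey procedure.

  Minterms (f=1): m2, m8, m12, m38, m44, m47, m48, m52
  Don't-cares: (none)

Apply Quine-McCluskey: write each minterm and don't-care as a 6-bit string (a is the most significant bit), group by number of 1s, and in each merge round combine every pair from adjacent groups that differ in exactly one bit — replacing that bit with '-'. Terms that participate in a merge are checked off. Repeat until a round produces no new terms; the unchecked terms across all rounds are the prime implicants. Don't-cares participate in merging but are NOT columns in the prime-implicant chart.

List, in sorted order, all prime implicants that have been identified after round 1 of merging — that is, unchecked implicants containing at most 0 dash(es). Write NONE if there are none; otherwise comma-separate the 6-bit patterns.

size-2^0 implicants → 000010  001000(✓)  001100(✓)  100110  101100(✓)  101111  110000(✓)  110100(✓)
size-2^1 implicants → -01100  001-00  110-00
Unchecked terms (primes): -01100, 000010, 001-00, 100110, 101111, 110-00

000010, 100110, 101111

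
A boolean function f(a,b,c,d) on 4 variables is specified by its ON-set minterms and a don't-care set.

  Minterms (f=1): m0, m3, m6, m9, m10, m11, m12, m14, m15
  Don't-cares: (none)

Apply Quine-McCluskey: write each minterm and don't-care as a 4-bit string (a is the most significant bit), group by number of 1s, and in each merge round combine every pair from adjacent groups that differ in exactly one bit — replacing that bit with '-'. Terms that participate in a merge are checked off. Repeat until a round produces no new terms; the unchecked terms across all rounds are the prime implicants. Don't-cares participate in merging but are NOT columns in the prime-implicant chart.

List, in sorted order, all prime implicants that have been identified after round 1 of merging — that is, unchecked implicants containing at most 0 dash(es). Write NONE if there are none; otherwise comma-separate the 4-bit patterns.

0000

[col 0] 0000, 0011*, 0110*, 1001*, 1010*, 1011*, 1100*, 1110*, 1111*
[col 1] -011, -110, 1-10*, 1-11*, 10-1, 101-*, 11-0, 111-*
[col 2] 1-1-
Prime implicants: -011, -110, 0000, 1-1-, 10-1, 11-0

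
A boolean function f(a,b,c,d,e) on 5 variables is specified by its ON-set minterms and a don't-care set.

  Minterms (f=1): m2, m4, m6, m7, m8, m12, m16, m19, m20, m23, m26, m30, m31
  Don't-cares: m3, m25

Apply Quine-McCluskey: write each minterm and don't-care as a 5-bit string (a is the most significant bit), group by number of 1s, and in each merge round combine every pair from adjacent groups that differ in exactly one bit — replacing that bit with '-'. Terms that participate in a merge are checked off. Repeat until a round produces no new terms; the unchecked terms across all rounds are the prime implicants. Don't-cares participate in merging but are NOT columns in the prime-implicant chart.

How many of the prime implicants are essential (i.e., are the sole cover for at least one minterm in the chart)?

5

Round 0: 00010✓ 00011✓ 00100✓ 00110✓ 00111✓ 01000✓ 01100✓ 10000✓ 10011✓ 10100✓ 10111✓ 11001 11010✓ 11110✓ 11111✓
Round 1: -0011✓ -0100 -0111✓ 0-100 00-10✓ 00-11✓ 0001-✓ 001-0 0011-✓ 01-00 1-111 10-00 10-11✓ 11-10 1111-
Round 2: -0-11 00-1-
PIs = {-0-11, -0100, 0-100, 00-1-, 001-0, 01-00, 1-111, 10-00, 11-10, 11001, 1111-}
Coverage chart:
  m2: 00-1- ←essential
  m4: -0100,0-100,001-0
  m6: 00-1-,001-0
  m7: -0-11,00-1-
  m8: 01-00 ←essential
  m12: 0-100,01-00
  m16: 10-00 ←essential
  m19: -0-11 ←essential
  m20: -0100,10-00
  m23: -0-11,1-111
  m26: 11-10 ←essential
  m30: 11-10,1111-
  m31: 1-111,1111-
Essential: -0-11, 00-1-, 01-00, 10-00, 11-10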